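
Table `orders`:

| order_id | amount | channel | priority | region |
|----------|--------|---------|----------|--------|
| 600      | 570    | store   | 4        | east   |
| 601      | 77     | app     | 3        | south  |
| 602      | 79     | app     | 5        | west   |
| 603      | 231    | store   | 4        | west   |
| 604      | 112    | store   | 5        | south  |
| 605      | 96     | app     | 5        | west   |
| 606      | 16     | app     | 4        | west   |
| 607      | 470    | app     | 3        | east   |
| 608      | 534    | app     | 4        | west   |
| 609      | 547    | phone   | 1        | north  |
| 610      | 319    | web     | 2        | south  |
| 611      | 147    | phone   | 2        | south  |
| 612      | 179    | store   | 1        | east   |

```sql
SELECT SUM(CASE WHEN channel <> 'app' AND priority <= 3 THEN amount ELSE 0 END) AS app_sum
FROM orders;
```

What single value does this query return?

order_id=600: ✗
order_id=601: ✗
order_id=602: ✗
order_id=603: ✗
order_id=604: ✗
order_id=605: ✗
order_id=606: ✗
order_id=607: ✗
order_id=608: ✗
order_id=609: ✓ → 547
order_id=610: ✓ → 319
order_id=611: ✓ → 147
order_id=612: ✓ → 179
app_sum = 547 + 319 + 147 + 179 = 1192

1192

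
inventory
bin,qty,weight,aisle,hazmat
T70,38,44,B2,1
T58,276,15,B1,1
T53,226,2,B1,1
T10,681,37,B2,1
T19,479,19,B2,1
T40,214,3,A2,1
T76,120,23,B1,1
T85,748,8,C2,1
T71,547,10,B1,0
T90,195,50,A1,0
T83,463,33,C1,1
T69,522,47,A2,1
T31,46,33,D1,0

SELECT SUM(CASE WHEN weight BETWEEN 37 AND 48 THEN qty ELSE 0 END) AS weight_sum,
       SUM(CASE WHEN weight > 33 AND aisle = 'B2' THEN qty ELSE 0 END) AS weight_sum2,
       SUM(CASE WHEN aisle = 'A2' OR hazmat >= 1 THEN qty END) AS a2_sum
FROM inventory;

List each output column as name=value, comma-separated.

weight_sum=1241, weight_sum2=719, a2_sum=3767

[weight_sum: weight BETWEEN 37 AND 48]
bin=T70: ✓ → 38
bin=T58: ✗
bin=T53: ✗
bin=T10: ✓ → 681
bin=T19: ✗
bin=T40: ✗
bin=T76: ✗
bin=T85: ✗
bin=T71: ✗
bin=T90: ✗
bin=T83: ✗
bin=T69: ✓ → 522
bin=T31: ✗
weight_sum = 38 + 681 + 522 = 1241
—
[weight_sum2: weight > 33 AND aisle = 'B2']
bin=T70: ✓ → 38
bin=T58: ✗
bin=T53: ✗
bin=T10: ✓ → 681
bin=T19: ✗
bin=T40: ✗
bin=T76: ✗
bin=T85: ✗
bin=T71: ✗
bin=T90: ✗
bin=T83: ✗
bin=T69: ✗
bin=T31: ✗
weight_sum2 = 38 + 681 = 719
—
[a2_sum: aisle = 'A2' OR hazmat >= 1]
bin=T70: ✓ → 38
bin=T58: ✓ → 276
bin=T53: ✓ → 226
bin=T10: ✓ → 681
bin=T19: ✓ → 479
bin=T40: ✓ → 214
bin=T76: ✓ → 120
bin=T85: ✓ → 748
bin=T71: ✗
bin=T90: ✗
bin=T83: ✓ → 463
bin=T69: ✓ → 522
bin=T31: ✗
a2_sum = 38 + 276 + 226 + 681 + 479 + 214 + 120 + 748 + 463 + 522 = 3767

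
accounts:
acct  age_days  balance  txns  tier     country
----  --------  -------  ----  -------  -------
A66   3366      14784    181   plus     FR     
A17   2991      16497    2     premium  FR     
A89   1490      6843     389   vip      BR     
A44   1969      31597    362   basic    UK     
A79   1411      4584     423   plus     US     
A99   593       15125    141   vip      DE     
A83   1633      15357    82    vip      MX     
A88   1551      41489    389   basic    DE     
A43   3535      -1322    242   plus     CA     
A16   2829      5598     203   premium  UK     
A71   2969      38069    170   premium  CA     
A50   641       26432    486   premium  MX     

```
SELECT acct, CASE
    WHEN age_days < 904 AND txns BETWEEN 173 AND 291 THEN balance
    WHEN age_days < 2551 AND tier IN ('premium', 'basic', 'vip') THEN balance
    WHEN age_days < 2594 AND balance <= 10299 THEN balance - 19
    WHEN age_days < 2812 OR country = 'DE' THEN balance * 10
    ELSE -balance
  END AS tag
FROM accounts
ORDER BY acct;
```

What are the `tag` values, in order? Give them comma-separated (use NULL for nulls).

-5598, -16497, 1322, 31597, 26432, -14784, -38069, 4565, 15357, 41489, 6843, 15125

acct=A16: ELSE → -5598
acct=A17: ELSE → -16497
acct=A43: ELSE → 1322
acct=A44: age_days < 2551 AND tier IN ('premium', 'basic', 'vip') → 31597
acct=A50: age_days < 2551 AND tier IN ('premium', 'basic', 'vip') → 26432
acct=A66: ELSE → -14784
acct=A71: ELSE → -38069
acct=A79: age_days < 2594 AND balance <= 10299 → 4565
acct=A83: age_days < 2551 AND tier IN ('premium', 'basic', 'vip') → 15357
acct=A88: age_days < 2551 AND tier IN ('premium', 'basic', 'vip') → 41489
acct=A89: age_days < 2551 AND tier IN ('premium', 'basic', 'vip') → 6843
acct=A99: age_days < 2551 AND tier IN ('premium', 'basic', 'vip') → 15125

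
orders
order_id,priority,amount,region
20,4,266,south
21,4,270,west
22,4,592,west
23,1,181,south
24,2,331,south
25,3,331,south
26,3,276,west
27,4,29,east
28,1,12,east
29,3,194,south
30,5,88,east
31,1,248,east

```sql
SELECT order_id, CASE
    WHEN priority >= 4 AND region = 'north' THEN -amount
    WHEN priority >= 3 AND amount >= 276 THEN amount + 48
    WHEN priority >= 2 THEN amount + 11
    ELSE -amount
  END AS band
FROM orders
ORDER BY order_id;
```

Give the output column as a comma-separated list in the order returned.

order_id=20: priority >= 2 → 277
order_id=21: priority >= 2 → 281
order_id=22: priority >= 3 AND amount >= 276 → 640
order_id=23: ELSE → -181
order_id=24: priority >= 2 → 342
order_id=25: priority >= 3 AND amount >= 276 → 379
order_id=26: priority >= 3 AND amount >= 276 → 324
order_id=27: priority >= 2 → 40
order_id=28: ELSE → -12
order_id=29: priority >= 2 → 205
order_id=30: priority >= 2 → 99
order_id=31: ELSE → -248

277, 281, 640, -181, 342, 379, 324, 40, -12, 205, 99, -248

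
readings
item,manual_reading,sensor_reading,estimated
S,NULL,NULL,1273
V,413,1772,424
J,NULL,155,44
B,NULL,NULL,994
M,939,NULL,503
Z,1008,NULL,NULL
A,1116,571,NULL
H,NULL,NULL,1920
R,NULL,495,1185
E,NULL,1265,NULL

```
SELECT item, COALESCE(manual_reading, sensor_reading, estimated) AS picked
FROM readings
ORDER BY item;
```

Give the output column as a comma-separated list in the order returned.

item=A: manual_reading=1116 → 1116
item=B: manual_reading=NULL, sensor_reading=NULL, estimated=994 → 994
item=E: manual_reading=NULL, sensor_reading=1265 → 1265
item=H: manual_reading=NULL, sensor_reading=NULL, estimated=1920 → 1920
item=J: manual_reading=NULL, sensor_reading=155 → 155
item=M: manual_reading=939 → 939
item=R: manual_reading=NULL, sensor_reading=495 → 495
item=S: manual_reading=NULL, sensor_reading=NULL, estimated=1273 → 1273
item=V: manual_reading=413 → 413
item=Z: manual_reading=1008 → 1008

1116, 994, 1265, 1920, 155, 939, 495, 1273, 413, 1008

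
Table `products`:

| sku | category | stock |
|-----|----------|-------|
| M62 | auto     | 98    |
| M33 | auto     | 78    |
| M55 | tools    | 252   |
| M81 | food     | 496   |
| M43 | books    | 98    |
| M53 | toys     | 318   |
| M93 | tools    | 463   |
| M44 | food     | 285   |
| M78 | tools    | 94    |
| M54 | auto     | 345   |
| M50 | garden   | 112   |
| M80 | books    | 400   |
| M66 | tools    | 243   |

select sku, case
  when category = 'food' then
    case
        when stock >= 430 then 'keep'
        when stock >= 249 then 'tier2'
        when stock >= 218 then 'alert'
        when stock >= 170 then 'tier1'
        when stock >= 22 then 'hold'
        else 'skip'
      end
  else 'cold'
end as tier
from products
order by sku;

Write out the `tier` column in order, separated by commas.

cold, cold, tier2, cold, cold, cold, cold, cold, cold, cold, cold, keep, cold

sku=M33: category='auto' → outer ELSE → cold
sku=M43: category='books' → outer ELSE → cold
sku=M44: category='food' → inner[stock >= 249] → tier2
sku=M50: category='garden' → outer ELSE → cold
sku=M53: category='toys' → outer ELSE → cold
sku=M54: category='auto' → outer ELSE → cold
sku=M55: category='tools' → outer ELSE → cold
sku=M62: category='auto' → outer ELSE → cold
sku=M66: category='tools' → outer ELSE → cold
sku=M78: category='tools' → outer ELSE → cold
sku=M80: category='books' → outer ELSE → cold
sku=M81: category='food' → inner[stock >= 430] → keep
sku=M93: category='tools' → outer ELSE → cold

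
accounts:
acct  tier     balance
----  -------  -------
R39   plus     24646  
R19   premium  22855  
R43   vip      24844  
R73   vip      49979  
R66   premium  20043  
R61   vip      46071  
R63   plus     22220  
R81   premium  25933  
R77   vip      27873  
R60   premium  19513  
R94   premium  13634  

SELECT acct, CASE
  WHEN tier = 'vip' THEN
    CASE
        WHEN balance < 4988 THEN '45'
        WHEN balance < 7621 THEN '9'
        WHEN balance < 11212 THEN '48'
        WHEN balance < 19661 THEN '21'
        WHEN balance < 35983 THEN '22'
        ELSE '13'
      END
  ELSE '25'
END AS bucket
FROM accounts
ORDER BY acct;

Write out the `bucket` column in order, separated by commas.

25, 25, 22, 25, 13, 25, 25, 13, 22, 25, 25

acct=R19: tier='premium' → outer ELSE → 25
acct=R39: tier='plus' → outer ELSE → 25
acct=R43: tier='vip' → inner[balance < 35983] → 22
acct=R60: tier='premium' → outer ELSE → 25
acct=R61: tier='vip' → inner[ELSE] → 13
acct=R63: tier='plus' → outer ELSE → 25
acct=R66: tier='premium' → outer ELSE → 25
acct=R73: tier='vip' → inner[ELSE] → 13
acct=R77: tier='vip' → inner[balance < 35983] → 22
acct=R81: tier='premium' → outer ELSE → 25
acct=R94: tier='premium' → outer ELSE → 25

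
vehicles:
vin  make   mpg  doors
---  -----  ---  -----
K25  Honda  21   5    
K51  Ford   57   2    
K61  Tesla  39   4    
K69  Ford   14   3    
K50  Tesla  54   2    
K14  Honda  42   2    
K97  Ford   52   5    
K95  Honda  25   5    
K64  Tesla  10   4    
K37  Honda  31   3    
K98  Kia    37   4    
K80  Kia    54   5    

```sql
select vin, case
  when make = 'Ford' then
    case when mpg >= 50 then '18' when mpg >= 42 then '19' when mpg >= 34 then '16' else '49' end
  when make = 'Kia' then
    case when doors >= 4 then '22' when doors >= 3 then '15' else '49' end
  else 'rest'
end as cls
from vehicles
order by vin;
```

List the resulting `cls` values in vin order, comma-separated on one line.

vin=K14: make='Honda' → outer ELSE → rest
vin=K25: make='Honda' → outer ELSE → rest
vin=K37: make='Honda' → outer ELSE → rest
vin=K50: make='Tesla' → outer ELSE → rest
vin=K51: make='Ford' → inner[mpg >= 50] → 18
vin=K61: make='Tesla' → outer ELSE → rest
vin=K64: make='Tesla' → outer ELSE → rest
vin=K69: make='Ford' → inner[ELSE] → 49
vin=K80: make='Kia' → inner[doors >= 4] → 22
vin=K95: make='Honda' → outer ELSE → rest
vin=K97: make='Ford' → inner[mpg >= 50] → 18
vin=K98: make='Kia' → inner[doors >= 4] → 22

rest, rest, rest, rest, 18, rest, rest, 49, 22, rest, 18, 22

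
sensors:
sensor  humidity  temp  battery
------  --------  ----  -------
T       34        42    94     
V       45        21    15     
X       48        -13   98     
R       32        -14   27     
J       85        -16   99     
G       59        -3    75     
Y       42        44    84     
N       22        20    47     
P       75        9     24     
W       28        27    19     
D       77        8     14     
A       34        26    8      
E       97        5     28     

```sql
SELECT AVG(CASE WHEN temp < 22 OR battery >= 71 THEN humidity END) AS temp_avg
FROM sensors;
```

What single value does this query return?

sensor=T: ✓ → 34
sensor=V: ✓ → 45
sensor=X: ✓ → 48
sensor=R: ✓ → 32
sensor=J: ✓ → 85
sensor=G: ✓ → 59
sensor=Y: ✓ → 42
sensor=N: ✓ → 22
sensor=P: ✓ → 75
sensor=W: ✗
sensor=D: ✓ → 77
sensor=A: ✗
sensor=E: ✓ → 97
temp_avg = (34 + 45 + 48 + 32 + 85 + 59 + 42 + 22 + 75 + 77 + 97) / 11 = 56

56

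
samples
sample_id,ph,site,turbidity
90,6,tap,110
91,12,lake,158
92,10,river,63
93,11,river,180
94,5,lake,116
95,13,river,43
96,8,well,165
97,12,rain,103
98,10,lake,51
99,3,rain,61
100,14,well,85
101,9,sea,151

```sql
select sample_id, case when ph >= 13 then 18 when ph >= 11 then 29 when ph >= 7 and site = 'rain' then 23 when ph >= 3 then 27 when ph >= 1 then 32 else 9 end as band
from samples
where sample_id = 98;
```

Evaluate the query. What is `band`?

27

sample_id = 98: ph=10, site=lake, turbidity=51.
ph >= 13 → false
ph >= 11 → false
ph >= 7 and site = 'rain' → false
ph >= 3 → true → 27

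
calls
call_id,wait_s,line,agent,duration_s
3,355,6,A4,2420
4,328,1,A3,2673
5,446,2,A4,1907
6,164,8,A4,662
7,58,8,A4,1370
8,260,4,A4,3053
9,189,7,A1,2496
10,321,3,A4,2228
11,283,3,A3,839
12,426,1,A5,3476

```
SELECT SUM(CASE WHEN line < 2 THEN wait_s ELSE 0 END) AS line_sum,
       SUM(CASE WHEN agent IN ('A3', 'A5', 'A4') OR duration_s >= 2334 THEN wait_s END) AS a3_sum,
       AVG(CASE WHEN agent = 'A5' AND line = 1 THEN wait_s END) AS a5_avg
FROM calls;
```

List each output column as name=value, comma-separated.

line_sum=754, a3_sum=2830, a5_avg=426

[line_sum: line < 2]
call_id=3: ✗
call_id=4: ✓ → 328
call_id=5: ✗
call_id=6: ✗
call_id=7: ✗
call_id=8: ✗
call_id=9: ✗
call_id=10: ✗
call_id=11: ✗
call_id=12: ✓ → 426
line_sum = 328 + 426 = 754
—
[a3_sum: agent IN ('A3', 'A5', 'A4') OR duration_s >= 2334]
call_id=3: ✓ → 355
call_id=4: ✓ → 328
call_id=5: ✓ → 446
call_id=6: ✓ → 164
call_id=7: ✓ → 58
call_id=8: ✓ → 260
call_id=9: ✓ → 189
call_id=10: ✓ → 321
call_id=11: ✓ → 283
call_id=12: ✓ → 426
a3_sum = 355 + 328 + 446 + 164 + 58 + 260 + 189 + 321 + 283 + 426 = 2830
—
[a5_avg: agent = 'A5' AND line = 1]
call_id=3: ✗
call_id=4: ✗
call_id=5: ✗
call_id=6: ✗
call_id=7: ✗
call_id=8: ✗
call_id=9: ✗
call_id=10: ✗
call_id=11: ✗
call_id=12: ✓ → 426
a5_avg = 426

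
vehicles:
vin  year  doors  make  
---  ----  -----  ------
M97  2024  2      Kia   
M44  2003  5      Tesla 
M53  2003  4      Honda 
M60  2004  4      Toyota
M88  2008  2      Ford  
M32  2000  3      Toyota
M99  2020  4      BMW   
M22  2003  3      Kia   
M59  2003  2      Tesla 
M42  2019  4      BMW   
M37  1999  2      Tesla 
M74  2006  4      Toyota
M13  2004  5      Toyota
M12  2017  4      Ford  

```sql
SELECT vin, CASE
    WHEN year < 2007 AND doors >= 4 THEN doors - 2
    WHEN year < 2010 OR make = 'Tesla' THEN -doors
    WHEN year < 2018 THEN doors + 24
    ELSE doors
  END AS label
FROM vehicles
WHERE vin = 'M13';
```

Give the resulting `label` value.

3

vin = M13: year=2004, doors=5, make=Toyota.
year < 2007 AND doors >= 4 → true → 3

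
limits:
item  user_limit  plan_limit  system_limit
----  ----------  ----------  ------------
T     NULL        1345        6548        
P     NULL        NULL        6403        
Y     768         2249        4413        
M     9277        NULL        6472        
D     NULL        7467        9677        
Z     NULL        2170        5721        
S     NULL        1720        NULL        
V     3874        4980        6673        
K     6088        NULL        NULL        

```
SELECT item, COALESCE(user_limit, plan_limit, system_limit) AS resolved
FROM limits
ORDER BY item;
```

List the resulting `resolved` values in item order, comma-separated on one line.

7467, 6088, 9277, 6403, 1720, 1345, 3874, 768, 2170

item=D: user_limit=NULL, plan_limit=7467 → 7467
item=K: user_limit=6088 → 6088
item=M: user_limit=9277 → 9277
item=P: user_limit=NULL, plan_limit=NULL, system_limit=6403 → 6403
item=S: user_limit=NULL, plan_limit=1720 → 1720
item=T: user_limit=NULL, plan_limit=1345 → 1345
item=V: user_limit=3874 → 3874
item=Y: user_limit=768 → 768
item=Z: user_limit=NULL, plan_limit=2170 → 2170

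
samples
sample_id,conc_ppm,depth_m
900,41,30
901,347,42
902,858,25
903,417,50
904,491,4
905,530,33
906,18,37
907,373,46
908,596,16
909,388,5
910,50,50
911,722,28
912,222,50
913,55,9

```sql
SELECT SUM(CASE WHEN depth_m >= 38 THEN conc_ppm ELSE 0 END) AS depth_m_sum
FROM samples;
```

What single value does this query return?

1409

sample_id=900: ✗
sample_id=901: ✓ → 347
sample_id=902: ✗
sample_id=903: ✓ → 417
sample_id=904: ✗
sample_id=905: ✗
sample_id=906: ✗
sample_id=907: ✓ → 373
sample_id=908: ✗
sample_id=909: ✗
sample_id=910: ✓ → 50
sample_id=911: ✗
sample_id=912: ✓ → 222
sample_id=913: ✗
depth_m_sum = 347 + 417 + 373 + 50 + 222 = 1409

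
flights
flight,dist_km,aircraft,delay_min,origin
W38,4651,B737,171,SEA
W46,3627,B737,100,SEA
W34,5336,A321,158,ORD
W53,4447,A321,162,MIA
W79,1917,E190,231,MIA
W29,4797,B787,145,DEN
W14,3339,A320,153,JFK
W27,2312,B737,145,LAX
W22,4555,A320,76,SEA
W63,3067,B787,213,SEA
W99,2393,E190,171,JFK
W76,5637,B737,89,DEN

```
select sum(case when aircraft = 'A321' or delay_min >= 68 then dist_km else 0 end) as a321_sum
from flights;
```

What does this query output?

46078

flight=W38: ✓ → 4651
flight=W46: ✓ → 3627
flight=W34: ✓ → 5336
flight=W53: ✓ → 4447
flight=W79: ✓ → 1917
flight=W29: ✓ → 4797
flight=W14: ✓ → 3339
flight=W27: ✓ → 2312
flight=W22: ✓ → 4555
flight=W63: ✓ → 3067
flight=W99: ✓ → 2393
flight=W76: ✓ → 5637
a321_sum = 4651 + 3627 + 5336 + 4447 + 1917 + 4797 + 3339 + 2312 + 4555 + 3067 + 2393 + 5637 = 46078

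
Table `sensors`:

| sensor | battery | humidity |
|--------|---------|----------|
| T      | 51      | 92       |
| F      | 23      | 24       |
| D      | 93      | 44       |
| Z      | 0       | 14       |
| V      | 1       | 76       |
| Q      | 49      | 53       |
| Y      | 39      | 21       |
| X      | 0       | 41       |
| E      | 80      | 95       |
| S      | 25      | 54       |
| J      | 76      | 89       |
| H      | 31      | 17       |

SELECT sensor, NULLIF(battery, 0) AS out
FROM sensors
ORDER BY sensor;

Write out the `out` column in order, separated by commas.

sensor=D: battery=93 vs 0: differ → 93
sensor=E: battery=80 vs 0: differ → 80
sensor=F: battery=23 vs 0: differ → 23
sensor=H: battery=31 vs 0: differ → 31
sensor=J: battery=76 vs 0: differ → 76
sensor=Q: battery=49 vs 0: differ → 49
sensor=S: battery=25 vs 0: differ → 25
sensor=T: battery=51 vs 0: differ → 51
sensor=V: battery=1 vs 0: differ → 1
sensor=X: battery=0 vs 0: equal → NULL
sensor=Y: battery=39 vs 0: differ → 39
sensor=Z: battery=0 vs 0: equal → NULL

93, 80, 23, 31, 76, 49, 25, 51, 1, NULL, 39, NULL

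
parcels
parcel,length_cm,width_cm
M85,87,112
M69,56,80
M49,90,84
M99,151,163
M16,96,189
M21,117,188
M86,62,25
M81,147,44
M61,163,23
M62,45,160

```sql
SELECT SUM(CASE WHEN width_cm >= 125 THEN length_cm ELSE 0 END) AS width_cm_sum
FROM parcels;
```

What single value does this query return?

409

parcel=M85: ✗
parcel=M69: ✗
parcel=M49: ✗
parcel=M99: ✓ → 151
parcel=M16: ✓ → 96
parcel=M21: ✓ → 117
parcel=M86: ✗
parcel=M81: ✗
parcel=M61: ✗
parcel=M62: ✓ → 45
width_cm_sum = 151 + 96 + 117 + 45 = 409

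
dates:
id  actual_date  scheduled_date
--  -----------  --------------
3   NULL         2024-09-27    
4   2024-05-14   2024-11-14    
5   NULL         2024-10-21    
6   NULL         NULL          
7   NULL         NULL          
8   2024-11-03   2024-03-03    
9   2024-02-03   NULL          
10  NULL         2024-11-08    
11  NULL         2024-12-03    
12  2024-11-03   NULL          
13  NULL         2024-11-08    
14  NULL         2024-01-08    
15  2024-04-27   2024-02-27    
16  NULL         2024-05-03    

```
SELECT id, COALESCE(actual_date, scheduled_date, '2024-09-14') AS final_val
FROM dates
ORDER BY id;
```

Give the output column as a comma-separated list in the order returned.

id=3: actual_date=NULL, scheduled_date=2024-09-27 → 2024-09-27
id=4: actual_date=2024-05-14 → 2024-05-14
id=5: actual_date=NULL, scheduled_date=2024-10-21 → 2024-10-21
id=6: actual_date=NULL, scheduled_date=NULL, → literal 2024-09-14 → 2024-09-14
id=7: actual_date=NULL, scheduled_date=NULL, → literal 2024-09-14 → 2024-09-14
id=8: actual_date=2024-11-03 → 2024-11-03
id=9: actual_date=2024-02-03 → 2024-02-03
id=10: actual_date=NULL, scheduled_date=2024-11-08 → 2024-11-08
id=11: actual_date=NULL, scheduled_date=2024-12-03 → 2024-12-03
id=12: actual_date=2024-11-03 → 2024-11-03
id=13: actual_date=NULL, scheduled_date=2024-11-08 → 2024-11-08
id=14: actual_date=NULL, scheduled_date=2024-01-08 → 2024-01-08
id=15: actual_date=2024-04-27 → 2024-04-27
id=16: actual_date=NULL, scheduled_date=2024-05-03 → 2024-05-03

2024-09-27, 2024-05-14, 2024-10-21, 2024-09-14, 2024-09-14, 2024-11-03, 2024-02-03, 2024-11-08, 2024-12-03, 2024-11-03, 2024-11-08, 2024-01-08, 2024-04-27, 2024-05-03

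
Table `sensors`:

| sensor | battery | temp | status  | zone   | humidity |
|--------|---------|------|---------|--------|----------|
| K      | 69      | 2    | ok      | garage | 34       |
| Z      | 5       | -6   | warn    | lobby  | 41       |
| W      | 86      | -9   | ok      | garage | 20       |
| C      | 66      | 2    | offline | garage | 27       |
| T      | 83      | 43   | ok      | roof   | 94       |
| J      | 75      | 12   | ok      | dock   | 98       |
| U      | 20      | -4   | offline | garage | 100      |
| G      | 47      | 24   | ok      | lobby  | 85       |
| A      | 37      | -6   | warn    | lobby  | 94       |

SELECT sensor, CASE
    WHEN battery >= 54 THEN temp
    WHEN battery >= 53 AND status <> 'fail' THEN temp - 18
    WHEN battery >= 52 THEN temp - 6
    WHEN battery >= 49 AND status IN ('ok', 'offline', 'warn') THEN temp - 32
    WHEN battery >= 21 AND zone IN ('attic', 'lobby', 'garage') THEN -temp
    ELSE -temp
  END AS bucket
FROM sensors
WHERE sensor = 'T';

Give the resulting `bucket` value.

43

sensor = T: battery=83, temp=43, status=ok, zone=roof, humidity=94.
battery >= 54 → true → 43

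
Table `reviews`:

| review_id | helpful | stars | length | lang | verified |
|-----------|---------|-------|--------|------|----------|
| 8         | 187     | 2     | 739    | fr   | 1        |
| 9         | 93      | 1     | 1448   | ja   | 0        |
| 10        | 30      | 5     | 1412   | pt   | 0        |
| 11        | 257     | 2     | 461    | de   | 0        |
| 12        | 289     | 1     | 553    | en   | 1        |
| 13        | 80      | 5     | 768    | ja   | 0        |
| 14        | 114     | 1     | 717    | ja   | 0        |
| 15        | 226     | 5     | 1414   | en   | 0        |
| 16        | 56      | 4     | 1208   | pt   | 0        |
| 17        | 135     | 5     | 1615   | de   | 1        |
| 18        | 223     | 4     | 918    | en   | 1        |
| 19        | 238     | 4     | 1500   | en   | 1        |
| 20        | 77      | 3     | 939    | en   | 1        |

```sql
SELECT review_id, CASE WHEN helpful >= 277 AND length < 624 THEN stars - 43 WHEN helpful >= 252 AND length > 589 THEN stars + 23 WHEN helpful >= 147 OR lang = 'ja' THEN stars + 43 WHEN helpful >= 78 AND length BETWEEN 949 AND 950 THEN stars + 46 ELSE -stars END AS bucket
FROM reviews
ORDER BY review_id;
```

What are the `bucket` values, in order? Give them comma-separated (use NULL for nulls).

review_id=8: helpful >= 147 OR lang = 'ja' → 45
review_id=9: helpful >= 147 OR lang = 'ja' → 44
review_id=10: ELSE → -5
review_id=11: helpful >= 147 OR lang = 'ja' → 45
review_id=12: helpful >= 277 AND length < 624 → -42
review_id=13: helpful >= 147 OR lang = 'ja' → 48
review_id=14: helpful >= 147 OR lang = 'ja' → 44
review_id=15: helpful >= 147 OR lang = 'ja' → 48
review_id=16: ELSE → -4
review_id=17: ELSE → -5
review_id=18: helpful >= 147 OR lang = 'ja' → 47
review_id=19: helpful >= 147 OR lang = 'ja' → 47
review_id=20: ELSE → -3

45, 44, -5, 45, -42, 48, 44, 48, -4, -5, 47, 47, -3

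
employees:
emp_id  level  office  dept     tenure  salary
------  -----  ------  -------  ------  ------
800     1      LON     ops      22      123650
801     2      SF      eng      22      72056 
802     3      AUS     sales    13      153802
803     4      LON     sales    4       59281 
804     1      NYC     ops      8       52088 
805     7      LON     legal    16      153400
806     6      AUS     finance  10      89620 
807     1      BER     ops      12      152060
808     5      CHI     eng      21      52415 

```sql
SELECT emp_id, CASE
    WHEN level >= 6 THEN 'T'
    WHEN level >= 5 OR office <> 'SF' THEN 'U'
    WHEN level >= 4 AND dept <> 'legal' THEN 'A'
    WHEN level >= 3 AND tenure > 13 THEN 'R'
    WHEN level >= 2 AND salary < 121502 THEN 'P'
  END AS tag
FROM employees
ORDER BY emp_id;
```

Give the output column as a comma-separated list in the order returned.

emp_id=800: level >= 5 OR office <> 'SF' → U
emp_id=801: level >= 2 AND salary < 121502 → P
emp_id=802: level >= 5 OR office <> 'SF' → U
emp_id=803: level >= 5 OR office <> 'SF' → U
emp_id=804: level >= 5 OR office <> 'SF' → U
emp_id=805: level >= 6 → T
emp_id=806: level >= 6 → T
emp_id=807: level >= 5 OR office <> 'SF' → U
emp_id=808: level >= 5 OR office <> 'SF' → U

U, P, U, U, U, T, T, U, U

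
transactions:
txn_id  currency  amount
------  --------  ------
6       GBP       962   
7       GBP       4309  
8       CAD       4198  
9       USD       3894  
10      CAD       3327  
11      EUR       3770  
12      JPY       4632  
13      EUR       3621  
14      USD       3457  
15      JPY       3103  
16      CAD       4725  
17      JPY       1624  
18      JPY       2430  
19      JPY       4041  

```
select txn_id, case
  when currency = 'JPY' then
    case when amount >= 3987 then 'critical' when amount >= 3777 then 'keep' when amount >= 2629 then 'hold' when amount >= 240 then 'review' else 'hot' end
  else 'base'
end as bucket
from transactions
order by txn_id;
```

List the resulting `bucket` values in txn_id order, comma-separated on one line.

txn_id=6: currency='GBP' → outer ELSE → base
txn_id=7: currency='GBP' → outer ELSE → base
txn_id=8: currency='CAD' → outer ELSE → base
txn_id=9: currency='USD' → outer ELSE → base
txn_id=10: currency='CAD' → outer ELSE → base
txn_id=11: currency='EUR' → outer ELSE → base
txn_id=12: currency='JPY' → inner[amount >= 3987] → critical
txn_id=13: currency='EUR' → outer ELSE → base
txn_id=14: currency='USD' → outer ELSE → base
txn_id=15: currency='JPY' → inner[amount >= 2629] → hold
txn_id=16: currency='CAD' → outer ELSE → base
txn_id=17: currency='JPY' → inner[amount >= 240] → review
txn_id=18: currency='JPY' → inner[amount >= 240] → review
txn_id=19: currency='JPY' → inner[amount >= 3987] → critical

base, base, base, base, base, base, critical, base, base, hold, base, review, review, critical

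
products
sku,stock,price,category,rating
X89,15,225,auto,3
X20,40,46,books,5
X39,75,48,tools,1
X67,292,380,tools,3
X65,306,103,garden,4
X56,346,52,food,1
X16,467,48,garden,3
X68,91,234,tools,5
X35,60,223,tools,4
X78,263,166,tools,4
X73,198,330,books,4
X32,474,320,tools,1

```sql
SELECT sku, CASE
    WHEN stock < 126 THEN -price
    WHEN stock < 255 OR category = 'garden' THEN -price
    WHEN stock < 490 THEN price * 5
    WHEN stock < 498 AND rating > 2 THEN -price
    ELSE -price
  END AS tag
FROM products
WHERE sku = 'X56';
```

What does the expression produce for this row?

sku = X56: stock=346, price=52, category=food, rating=1.
stock < 126 → false
stock < 255 OR category = 'garden' → false
stock < 490 → true → 260

260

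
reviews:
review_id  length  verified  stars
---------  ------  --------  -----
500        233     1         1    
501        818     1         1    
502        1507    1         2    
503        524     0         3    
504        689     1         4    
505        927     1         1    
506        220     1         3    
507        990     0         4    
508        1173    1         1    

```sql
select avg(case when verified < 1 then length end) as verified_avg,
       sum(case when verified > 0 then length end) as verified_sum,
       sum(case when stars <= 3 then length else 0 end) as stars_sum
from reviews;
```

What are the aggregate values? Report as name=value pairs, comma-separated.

[verified_avg: verified < 1]
review_id=500: ✗
review_id=501: ✗
review_id=502: ✗
review_id=503: ✓ → 524
review_id=504: ✗
review_id=505: ✗
review_id=506: ✗
review_id=507: ✓ → 990
review_id=508: ✗
verified_avg = (524 + 990) / 2 = 757
—
[verified_sum: verified > 0]
review_id=500: ✓ → 233
review_id=501: ✓ → 818
review_id=502: ✓ → 1507
review_id=503: ✗
review_id=504: ✓ → 689
review_id=505: ✓ → 927
review_id=506: ✓ → 220
review_id=507: ✗
review_id=508: ✓ → 1173
verified_sum = 233 + 818 + 1507 + 689 + 927 + 220 + 1173 = 5567
—
[stars_sum: stars <= 3]
review_id=500: ✓ → 233
review_id=501: ✓ → 818
review_id=502: ✓ → 1507
review_id=503: ✓ → 524
review_id=504: ✗
review_id=505: ✓ → 927
review_id=506: ✓ → 220
review_id=507: ✗
review_id=508: ✓ → 1173
stars_sum = 233 + 818 + 1507 + 524 + 927 + 220 + 1173 = 5402

verified_avg=757, verified_sum=5567, stars_sum=5402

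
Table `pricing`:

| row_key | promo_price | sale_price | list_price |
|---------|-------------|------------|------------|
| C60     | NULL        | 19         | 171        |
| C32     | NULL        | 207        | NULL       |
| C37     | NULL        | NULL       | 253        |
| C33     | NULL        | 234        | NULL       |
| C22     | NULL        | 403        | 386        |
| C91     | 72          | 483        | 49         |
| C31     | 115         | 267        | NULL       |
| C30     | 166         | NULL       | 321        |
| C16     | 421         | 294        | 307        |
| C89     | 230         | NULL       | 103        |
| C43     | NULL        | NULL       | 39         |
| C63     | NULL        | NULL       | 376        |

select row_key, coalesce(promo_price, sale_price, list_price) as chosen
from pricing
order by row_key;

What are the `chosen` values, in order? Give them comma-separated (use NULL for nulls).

421, 403, 166, 115, 207, 234, 253, 39, 19, 376, 230, 72

row_key=C16: promo_price=421 → 421
row_key=C22: promo_price=NULL, sale_price=403 → 403
row_key=C30: promo_price=166 → 166
row_key=C31: promo_price=115 → 115
row_key=C32: promo_price=NULL, sale_price=207 → 207
row_key=C33: promo_price=NULL, sale_price=234 → 234
row_key=C37: promo_price=NULL, sale_price=NULL, list_price=253 → 253
row_key=C43: promo_price=NULL, sale_price=NULL, list_price=39 → 39
row_key=C60: promo_price=NULL, sale_price=19 → 19
row_key=C63: promo_price=NULL, sale_price=NULL, list_price=376 → 376
row_key=C89: promo_price=230 → 230
row_key=C91: promo_price=72 → 72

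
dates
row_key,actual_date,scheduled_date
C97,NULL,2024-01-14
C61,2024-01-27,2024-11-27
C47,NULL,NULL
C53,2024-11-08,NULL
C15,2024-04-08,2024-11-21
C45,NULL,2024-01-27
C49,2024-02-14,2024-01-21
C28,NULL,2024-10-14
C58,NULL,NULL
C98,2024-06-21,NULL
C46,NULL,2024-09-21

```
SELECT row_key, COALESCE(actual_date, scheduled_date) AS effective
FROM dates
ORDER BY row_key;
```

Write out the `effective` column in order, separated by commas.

2024-04-08, 2024-10-14, 2024-01-27, 2024-09-21, NULL, 2024-02-14, 2024-11-08, NULL, 2024-01-27, 2024-01-14, 2024-06-21

row_key=C15: actual_date=2024-04-08 → 2024-04-08
row_key=C28: actual_date=NULL, scheduled_date=2024-10-14 → 2024-10-14
row_key=C45: actual_date=NULL, scheduled_date=2024-01-27 → 2024-01-27
row_key=C46: actual_date=NULL, scheduled_date=2024-09-21 → 2024-09-21
row_key=C47: actual_date=NULL, scheduled_date=NULL (all NULL) → NULL
row_key=C49: actual_date=2024-02-14 → 2024-02-14
row_key=C53: actual_date=2024-11-08 → 2024-11-08
row_key=C58: actual_date=NULL, scheduled_date=NULL (all NULL) → NULL
row_key=C61: actual_date=2024-01-27 → 2024-01-27
row_key=C97: actual_date=NULL, scheduled_date=2024-01-14 → 2024-01-14
row_key=C98: actual_date=2024-06-21 → 2024-06-21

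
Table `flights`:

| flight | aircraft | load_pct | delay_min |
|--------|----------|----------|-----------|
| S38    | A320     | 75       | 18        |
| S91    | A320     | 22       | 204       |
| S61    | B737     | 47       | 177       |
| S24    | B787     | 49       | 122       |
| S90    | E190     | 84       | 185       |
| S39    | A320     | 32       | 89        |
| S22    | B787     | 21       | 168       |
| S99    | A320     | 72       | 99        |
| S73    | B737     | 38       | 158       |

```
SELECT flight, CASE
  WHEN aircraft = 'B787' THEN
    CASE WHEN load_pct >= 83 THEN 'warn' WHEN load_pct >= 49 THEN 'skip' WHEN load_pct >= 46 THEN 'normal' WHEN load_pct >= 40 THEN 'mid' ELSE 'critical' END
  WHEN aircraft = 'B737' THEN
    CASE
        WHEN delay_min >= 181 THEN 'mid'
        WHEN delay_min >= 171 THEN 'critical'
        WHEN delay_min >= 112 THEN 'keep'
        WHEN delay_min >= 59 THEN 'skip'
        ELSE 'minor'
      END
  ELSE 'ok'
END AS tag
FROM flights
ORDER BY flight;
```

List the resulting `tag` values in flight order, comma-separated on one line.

flight=S22: aircraft='B787' → inner[ELSE] → critical
flight=S24: aircraft='B787' → inner[load_pct >= 49] → skip
flight=S38: aircraft='A320' → outer ELSE → ok
flight=S39: aircraft='A320' → outer ELSE → ok
flight=S61: aircraft='B737' → inner[delay_min >= 171] → critical
flight=S73: aircraft='B737' → inner[delay_min >= 112] → keep
flight=S90: aircraft='E190' → outer ELSE → ok
flight=S91: aircraft='A320' → outer ELSE → ok
flight=S99: aircraft='A320' → outer ELSE → ok

critical, skip, ok, ok, critical, keep, ok, ok, ok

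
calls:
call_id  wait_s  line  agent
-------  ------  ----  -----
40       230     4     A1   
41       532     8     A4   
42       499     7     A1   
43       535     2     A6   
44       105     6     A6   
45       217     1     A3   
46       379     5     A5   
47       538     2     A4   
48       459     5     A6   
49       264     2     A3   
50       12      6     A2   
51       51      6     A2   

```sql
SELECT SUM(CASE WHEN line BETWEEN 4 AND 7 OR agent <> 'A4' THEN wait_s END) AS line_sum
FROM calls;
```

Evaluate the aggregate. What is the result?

2751

call_id=40: ✓ → 230
call_id=41: ✗
call_id=42: ✓ → 499
call_id=43: ✓ → 535
call_id=44: ✓ → 105
call_id=45: ✓ → 217
call_id=46: ✓ → 379
call_id=47: ✗
call_id=48: ✓ → 459
call_id=49: ✓ → 264
call_id=50: ✓ → 12
call_id=51: ✓ → 51
line_sum = 230 + 499 + 535 + 105 + 217 + 379 + 459 + 264 + 12 + 51 = 2751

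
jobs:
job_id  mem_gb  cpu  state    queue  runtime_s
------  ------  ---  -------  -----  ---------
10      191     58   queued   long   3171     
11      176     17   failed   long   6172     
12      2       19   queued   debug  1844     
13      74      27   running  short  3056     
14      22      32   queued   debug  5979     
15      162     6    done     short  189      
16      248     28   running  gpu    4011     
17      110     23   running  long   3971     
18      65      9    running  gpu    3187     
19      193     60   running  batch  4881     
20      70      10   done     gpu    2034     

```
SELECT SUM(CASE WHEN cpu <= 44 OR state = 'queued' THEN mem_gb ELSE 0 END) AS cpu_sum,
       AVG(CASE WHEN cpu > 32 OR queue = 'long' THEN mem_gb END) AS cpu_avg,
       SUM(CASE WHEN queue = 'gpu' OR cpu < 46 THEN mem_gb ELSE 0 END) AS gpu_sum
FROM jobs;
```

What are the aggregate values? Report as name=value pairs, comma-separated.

cpu_sum=1120, cpu_avg=167.5, gpu_sum=929

[cpu_sum: cpu <= 44 OR state = 'queued']
job_id=10: ✓ → 191
job_id=11: ✓ → 176
job_id=12: ✓ → 2
job_id=13: ✓ → 74
job_id=14: ✓ → 22
job_id=15: ✓ → 162
job_id=16: ✓ → 248
job_id=17: ✓ → 110
job_id=18: ✓ → 65
job_id=19: ✗
job_id=20: ✓ → 70
cpu_sum = 191 + 176 + 2 + 74 + 22 + 162 + 248 + 110 + 65 + 70 = 1120
—
[cpu_avg: cpu > 32 OR queue = 'long']
job_id=10: ✓ → 191
job_id=11: ✓ → 176
job_id=12: ✗
job_id=13: ✗
job_id=14: ✗
job_id=15: ✗
job_id=16: ✗
job_id=17: ✓ → 110
job_id=18: ✗
job_id=19: ✓ → 193
job_id=20: ✗
cpu_avg = (191 + 176 + 110 + 193) / 4 = 167.5
—
[gpu_sum: queue = 'gpu' OR cpu < 46]
job_id=10: ✗
job_id=11: ✓ → 176
job_id=12: ✓ → 2
job_id=13: ✓ → 74
job_id=14: ✓ → 22
job_id=15: ✓ → 162
job_id=16: ✓ → 248
job_id=17: ✓ → 110
job_id=18: ✓ → 65
job_id=19: ✗
job_id=20: ✓ → 70
gpu_sum = 176 + 2 + 74 + 22 + 162 + 248 + 110 + 65 + 70 = 929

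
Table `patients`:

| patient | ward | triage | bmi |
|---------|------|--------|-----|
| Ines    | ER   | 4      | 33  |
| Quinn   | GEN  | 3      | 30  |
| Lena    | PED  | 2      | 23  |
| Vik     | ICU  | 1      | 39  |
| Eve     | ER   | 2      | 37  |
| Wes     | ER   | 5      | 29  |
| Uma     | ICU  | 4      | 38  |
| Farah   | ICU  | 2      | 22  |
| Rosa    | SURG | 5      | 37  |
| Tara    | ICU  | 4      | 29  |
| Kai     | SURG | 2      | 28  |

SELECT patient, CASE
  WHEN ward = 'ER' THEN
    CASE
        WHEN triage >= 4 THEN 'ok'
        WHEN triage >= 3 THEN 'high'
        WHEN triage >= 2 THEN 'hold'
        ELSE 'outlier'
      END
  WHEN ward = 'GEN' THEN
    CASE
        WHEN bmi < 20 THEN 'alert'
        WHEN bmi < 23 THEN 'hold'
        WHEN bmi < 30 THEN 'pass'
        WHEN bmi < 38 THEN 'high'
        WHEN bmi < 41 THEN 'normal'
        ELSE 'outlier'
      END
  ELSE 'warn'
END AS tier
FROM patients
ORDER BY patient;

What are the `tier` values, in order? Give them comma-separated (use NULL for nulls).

hold, warn, ok, warn, warn, high, warn, warn, warn, warn, ok

patient=Eve: ward='ER' → inner[triage >= 2] → hold
patient=Farah: ward='ICU' → outer ELSE → warn
patient=Ines: ward='ER' → inner[triage >= 4] → ok
patient=Kai: ward='SURG' → outer ELSE → warn
patient=Lena: ward='PED' → outer ELSE → warn
patient=Quinn: ward='GEN' → inner[bmi < 38] → high
patient=Rosa: ward='SURG' → outer ELSE → warn
patient=Tara: ward='ICU' → outer ELSE → warn
patient=Uma: ward='ICU' → outer ELSE → warn
patient=Vik: ward='ICU' → outer ELSE → warn
patient=Wes: ward='ER' → inner[triage >= 4] → ok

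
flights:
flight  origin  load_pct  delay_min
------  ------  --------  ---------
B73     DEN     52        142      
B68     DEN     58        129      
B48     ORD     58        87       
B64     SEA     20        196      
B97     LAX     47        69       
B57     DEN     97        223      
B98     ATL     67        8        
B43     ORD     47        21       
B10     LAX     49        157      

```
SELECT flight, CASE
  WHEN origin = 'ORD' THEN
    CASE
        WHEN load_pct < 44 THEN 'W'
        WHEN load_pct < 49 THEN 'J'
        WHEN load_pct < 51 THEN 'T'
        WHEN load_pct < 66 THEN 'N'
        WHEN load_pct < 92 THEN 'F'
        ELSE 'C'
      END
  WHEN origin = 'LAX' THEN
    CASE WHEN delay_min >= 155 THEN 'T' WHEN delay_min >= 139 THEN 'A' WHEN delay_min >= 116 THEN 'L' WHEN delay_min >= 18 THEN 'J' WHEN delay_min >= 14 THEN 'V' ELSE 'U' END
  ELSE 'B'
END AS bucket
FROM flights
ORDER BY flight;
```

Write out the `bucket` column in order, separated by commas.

T, J, N, B, B, B, B, J, B

flight=B10: origin='LAX' → inner[delay_min >= 155] → T
flight=B43: origin='ORD' → inner[load_pct < 49] → J
flight=B48: origin='ORD' → inner[load_pct < 66] → N
flight=B57: origin='DEN' → outer ELSE → B
flight=B64: origin='SEA' → outer ELSE → B
flight=B68: origin='DEN' → outer ELSE → B
flight=B73: origin='DEN' → outer ELSE → B
flight=B97: origin='LAX' → inner[delay_min >= 18] → J
flight=B98: origin='ATL' → outer ELSE → B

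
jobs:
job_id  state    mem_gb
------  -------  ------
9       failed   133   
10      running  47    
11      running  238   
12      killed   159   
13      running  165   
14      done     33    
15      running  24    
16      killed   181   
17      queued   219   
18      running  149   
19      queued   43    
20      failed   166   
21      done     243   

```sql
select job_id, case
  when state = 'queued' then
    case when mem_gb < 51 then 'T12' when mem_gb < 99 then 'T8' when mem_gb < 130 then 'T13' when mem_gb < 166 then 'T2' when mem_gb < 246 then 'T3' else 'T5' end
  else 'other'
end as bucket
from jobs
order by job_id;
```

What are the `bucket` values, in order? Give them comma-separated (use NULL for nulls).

other, other, other, other, other, other, other, other, T3, other, T12, other, other

job_id=9: state='failed' → outer ELSE → other
job_id=10: state='running' → outer ELSE → other
job_id=11: state='running' → outer ELSE → other
job_id=12: state='killed' → outer ELSE → other
job_id=13: state='running' → outer ELSE → other
job_id=14: state='done' → outer ELSE → other
job_id=15: state='running' → outer ELSE → other
job_id=16: state='killed' → outer ELSE → other
job_id=17: state='queued' → inner[mem_gb < 246] → T3
job_id=18: state='running' → outer ELSE → other
job_id=19: state='queued' → inner[mem_gb < 51] → T12
job_id=20: state='failed' → outer ELSE → other
job_id=21: state='done' → outer ELSE → other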